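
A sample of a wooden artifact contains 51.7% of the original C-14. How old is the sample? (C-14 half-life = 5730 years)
Age = t½ × log₂(1/ratio) = 5454 years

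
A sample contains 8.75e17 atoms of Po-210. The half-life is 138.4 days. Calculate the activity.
A = λN = 4.382e15 decays/day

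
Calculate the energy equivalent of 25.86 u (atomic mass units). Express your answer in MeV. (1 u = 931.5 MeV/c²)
E = mc² = 24090 MeV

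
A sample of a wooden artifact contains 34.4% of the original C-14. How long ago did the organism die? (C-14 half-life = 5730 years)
Age = t½ × log₂(1/ratio) = 8821 years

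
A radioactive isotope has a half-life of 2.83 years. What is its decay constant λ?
λ = ln(2)/t½ = 0.2449 year⁻¹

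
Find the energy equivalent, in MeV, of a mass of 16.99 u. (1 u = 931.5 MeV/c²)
E = mc² = 15830 MeV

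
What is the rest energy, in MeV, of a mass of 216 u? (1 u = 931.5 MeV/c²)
E = mc² = 2.012e5 MeV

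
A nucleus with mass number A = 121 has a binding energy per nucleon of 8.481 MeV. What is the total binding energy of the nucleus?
B.E. = 8.481 × 121 = 1026 MeV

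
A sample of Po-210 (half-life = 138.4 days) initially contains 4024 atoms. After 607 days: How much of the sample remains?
N = N₀(1/2)^(t/t½) = 192.5 atoms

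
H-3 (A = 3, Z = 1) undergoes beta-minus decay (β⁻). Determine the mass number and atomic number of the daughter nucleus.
Daughter: A = 3, Z = 2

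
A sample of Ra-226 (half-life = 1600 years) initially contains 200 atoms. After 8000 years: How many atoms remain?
N = N₀(1/2)^(t/t½) = 6.25 atoms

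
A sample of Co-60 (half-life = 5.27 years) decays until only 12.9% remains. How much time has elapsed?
t = t½ × log₂(N₀/N) = 15.57 years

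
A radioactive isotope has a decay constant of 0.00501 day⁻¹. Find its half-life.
t½ = ln(2)/λ = 138.4 days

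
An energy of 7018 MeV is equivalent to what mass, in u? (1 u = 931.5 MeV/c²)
m = E/c² = 7.534 u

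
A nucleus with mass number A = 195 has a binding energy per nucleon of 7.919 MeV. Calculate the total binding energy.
B.E. = 7.919 × 195 = 1544 MeV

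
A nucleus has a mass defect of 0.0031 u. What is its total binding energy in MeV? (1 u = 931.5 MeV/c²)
B.E. = Δm × 931.5 = 2.888 MeV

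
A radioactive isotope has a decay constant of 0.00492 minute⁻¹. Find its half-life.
t½ = ln(2)/λ = 140.9 minutes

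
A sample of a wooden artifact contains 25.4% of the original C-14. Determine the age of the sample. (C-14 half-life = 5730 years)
Age = t½ × log₂(1/ratio) = 11330 years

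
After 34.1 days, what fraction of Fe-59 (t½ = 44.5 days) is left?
N/N₀ = (1/2)^(t/t½) = 0.5879 = 58.8%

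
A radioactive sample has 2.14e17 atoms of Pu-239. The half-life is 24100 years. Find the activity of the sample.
A = λN = 6.155e12 decays/year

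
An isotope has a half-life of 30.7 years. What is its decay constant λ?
λ = ln(2)/t½ = 0.02258 year⁻¹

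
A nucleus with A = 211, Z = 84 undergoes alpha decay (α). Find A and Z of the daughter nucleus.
Daughter: A = 207, Z = 82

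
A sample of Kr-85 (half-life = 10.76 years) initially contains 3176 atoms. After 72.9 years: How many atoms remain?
N = N₀(1/2)^(t/t½) = 29 atoms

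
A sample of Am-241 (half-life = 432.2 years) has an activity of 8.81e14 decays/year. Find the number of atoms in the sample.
N = A/λ = 5.493e17 atoms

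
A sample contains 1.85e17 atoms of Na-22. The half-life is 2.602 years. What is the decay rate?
A = λN = 4.928e16 decays/year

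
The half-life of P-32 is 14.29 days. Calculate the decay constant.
λ = ln(2)/t½ = 0.04851 day⁻¹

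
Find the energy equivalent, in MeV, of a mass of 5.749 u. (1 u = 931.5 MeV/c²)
E = mc² = 5355 MeV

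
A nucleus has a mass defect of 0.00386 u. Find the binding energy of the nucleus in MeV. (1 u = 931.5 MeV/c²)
B.E. = Δm × 931.5 = 3.596 MeV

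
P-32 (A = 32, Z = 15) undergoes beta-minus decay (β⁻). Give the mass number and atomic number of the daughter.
Daughter: A = 32, Z = 16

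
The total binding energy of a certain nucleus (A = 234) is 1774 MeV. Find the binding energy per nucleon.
B.E./A = 1774/234 = 7.581 MeV/nucleon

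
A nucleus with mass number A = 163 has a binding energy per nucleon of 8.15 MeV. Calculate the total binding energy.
B.E. = 8.15 × 163 = 1328 MeV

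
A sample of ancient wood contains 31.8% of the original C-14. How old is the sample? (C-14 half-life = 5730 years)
Age = t½ × log₂(1/ratio) = 9471 years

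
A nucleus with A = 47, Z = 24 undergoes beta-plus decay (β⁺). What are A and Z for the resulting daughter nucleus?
Daughter: A = 47, Z = 23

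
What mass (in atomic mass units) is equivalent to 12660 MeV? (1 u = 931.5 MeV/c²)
m = E/c² = 13.59 u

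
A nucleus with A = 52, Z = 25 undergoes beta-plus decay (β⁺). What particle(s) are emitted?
β⁺: positron (e⁺) + neutrino (νₑ)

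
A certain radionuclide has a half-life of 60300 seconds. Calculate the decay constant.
λ = ln(2)/t½ = 1.149e-5 second⁻¹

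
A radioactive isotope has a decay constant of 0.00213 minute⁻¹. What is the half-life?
t½ = ln(2)/λ = 325.4 minutes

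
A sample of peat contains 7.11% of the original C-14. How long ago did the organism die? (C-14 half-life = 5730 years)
Age = t½ × log₂(1/ratio) = 21850 years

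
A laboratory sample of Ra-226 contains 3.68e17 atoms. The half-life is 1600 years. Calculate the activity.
A = λN = 1.594e14 decays/year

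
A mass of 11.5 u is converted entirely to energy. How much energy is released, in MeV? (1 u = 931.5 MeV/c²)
E = mc² = 10710 MeV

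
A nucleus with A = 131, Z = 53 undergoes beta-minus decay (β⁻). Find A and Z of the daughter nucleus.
Daughter: A = 131, Z = 54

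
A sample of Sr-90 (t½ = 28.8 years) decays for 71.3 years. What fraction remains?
N/N₀ = (1/2)^(t/t½) = 0.1798 = 18%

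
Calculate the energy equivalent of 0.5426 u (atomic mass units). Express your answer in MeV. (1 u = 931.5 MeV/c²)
E = mc² = 505.4 MeV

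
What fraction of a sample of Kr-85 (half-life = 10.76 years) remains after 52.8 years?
N/N₀ = (1/2)^(t/t½) = 0.03333 = 3.33%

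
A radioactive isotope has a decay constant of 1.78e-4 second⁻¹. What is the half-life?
t½ = ln(2)/λ = 3894 seconds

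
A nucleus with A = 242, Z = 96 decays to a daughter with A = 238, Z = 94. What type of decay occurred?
ΔA = -4, ΔZ = -2 ⇒ alpha decay (α)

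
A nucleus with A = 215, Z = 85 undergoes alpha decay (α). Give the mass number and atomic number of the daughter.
Daughter: A = 211, Z = 83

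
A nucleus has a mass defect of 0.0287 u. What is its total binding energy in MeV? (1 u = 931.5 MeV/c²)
B.E. = Δm × 931.5 = 26.73 MeV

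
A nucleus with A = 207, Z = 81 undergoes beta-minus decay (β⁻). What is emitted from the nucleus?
β⁻: electron (e⁻) + antineutrino (ν̄ₑ)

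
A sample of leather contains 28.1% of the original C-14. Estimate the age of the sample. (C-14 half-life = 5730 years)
Age = t½ × log₂(1/ratio) = 10490 years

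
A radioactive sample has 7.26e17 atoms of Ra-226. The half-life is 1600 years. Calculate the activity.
A = λN = 3.145e14 decays/year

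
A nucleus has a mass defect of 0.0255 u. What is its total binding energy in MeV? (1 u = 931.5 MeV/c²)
B.E. = Δm × 931.5 = 23.75 MeV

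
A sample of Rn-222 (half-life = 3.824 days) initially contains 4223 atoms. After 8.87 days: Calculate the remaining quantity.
N = N₀(1/2)^(t/t½) = 846 atoms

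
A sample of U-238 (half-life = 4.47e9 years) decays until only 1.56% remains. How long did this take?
t = t½ × log₂(N₀/N) = 2.683e10 years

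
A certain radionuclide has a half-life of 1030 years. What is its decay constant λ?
λ = ln(2)/t½ = 6.73e-4 year⁻¹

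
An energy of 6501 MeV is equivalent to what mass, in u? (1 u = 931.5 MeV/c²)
m = E/c² = 6.979 u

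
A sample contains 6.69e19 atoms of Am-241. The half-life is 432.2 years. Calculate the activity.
A = λN = 1.073e17 decays/year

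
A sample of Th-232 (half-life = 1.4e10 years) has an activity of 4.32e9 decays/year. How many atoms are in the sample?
N = A/λ = 8.725e19 atoms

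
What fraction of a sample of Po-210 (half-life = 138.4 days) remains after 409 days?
N/N₀ = (1/2)^(t/t½) = 0.1289 = 12.9%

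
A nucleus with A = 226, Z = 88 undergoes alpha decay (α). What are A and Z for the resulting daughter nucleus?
Daughter: A = 222, Z = 86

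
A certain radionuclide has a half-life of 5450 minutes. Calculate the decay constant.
λ = ln(2)/t½ = 1.272e-4 minute⁻¹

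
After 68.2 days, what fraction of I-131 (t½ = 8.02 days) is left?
N/N₀ = (1/2)^(t/t½) = 0.002755 = 0.275%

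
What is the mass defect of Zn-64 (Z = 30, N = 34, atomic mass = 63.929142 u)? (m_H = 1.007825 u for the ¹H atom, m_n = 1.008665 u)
Δm = Z·m_H + N·m_n − M = 0.6002 u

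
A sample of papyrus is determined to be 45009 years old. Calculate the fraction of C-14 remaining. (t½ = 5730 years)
N/N₀ = (1/2)^(t/t½) = 0.004319 = 0.432%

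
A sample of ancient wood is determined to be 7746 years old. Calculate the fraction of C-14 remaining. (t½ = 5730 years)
N/N₀ = (1/2)^(t/t½) = 0.3918 = 39.2%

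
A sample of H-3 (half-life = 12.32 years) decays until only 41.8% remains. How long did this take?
t = t½ × log₂(N₀/N) = 15.5 years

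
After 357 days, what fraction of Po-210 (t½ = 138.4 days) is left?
N/N₀ = (1/2)^(t/t½) = 0.1673 = 16.7%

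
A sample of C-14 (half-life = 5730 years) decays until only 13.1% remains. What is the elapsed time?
t = t½ × log₂(N₀/N) = 16800 years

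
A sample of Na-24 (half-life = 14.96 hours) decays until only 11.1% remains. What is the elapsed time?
t = t½ × log₂(N₀/N) = 47.44 hours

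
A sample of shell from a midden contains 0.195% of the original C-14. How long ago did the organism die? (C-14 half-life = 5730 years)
Age = t½ × log₂(1/ratio) = 51580 years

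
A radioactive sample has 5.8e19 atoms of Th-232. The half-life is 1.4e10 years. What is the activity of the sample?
A = λN = 2.872e9 decays/year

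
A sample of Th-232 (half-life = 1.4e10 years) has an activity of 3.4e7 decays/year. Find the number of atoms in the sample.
N = A/λ = 6.867e17 atoms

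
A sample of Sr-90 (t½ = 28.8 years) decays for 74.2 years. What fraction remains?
N/N₀ = (1/2)^(t/t½) = 0.1677 = 16.8%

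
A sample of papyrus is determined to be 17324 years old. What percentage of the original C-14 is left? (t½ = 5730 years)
N/N₀ = (1/2)^(t/t½) = 0.123 = 12.3%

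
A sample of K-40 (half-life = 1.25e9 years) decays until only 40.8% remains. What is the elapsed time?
t = t½ × log₂(N₀/N) = 1.617e9 years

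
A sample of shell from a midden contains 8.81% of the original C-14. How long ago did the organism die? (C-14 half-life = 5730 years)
Age = t½ × log₂(1/ratio) = 20080 years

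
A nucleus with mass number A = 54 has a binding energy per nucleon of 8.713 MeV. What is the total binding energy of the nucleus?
B.E. = 8.713 × 54 = 470.5 MeV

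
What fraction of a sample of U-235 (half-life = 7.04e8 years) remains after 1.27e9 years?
N/N₀ = (1/2)^(t/t½) = 0.2864 = 28.6%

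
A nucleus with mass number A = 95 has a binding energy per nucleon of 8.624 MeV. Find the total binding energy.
B.E. = 8.624 × 95 = 819.3 MeV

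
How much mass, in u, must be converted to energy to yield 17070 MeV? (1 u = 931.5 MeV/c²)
m = E/c² = 18.33 u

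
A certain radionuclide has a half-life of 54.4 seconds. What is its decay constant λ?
λ = ln(2)/t½ = 0.01274 second⁻¹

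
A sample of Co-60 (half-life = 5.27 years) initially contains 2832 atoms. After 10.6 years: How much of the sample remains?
N = N₀(1/2)^(t/t½) = 702.4 atoms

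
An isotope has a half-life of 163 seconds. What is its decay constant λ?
λ = ln(2)/t½ = 0.004252 second⁻¹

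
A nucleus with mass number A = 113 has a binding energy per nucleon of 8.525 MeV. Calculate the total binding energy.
B.E. = 8.525 × 113 = 963.3 MeV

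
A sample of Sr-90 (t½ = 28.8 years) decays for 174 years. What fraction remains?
N/N₀ = (1/2)^(t/t½) = 0.01518 = 1.52%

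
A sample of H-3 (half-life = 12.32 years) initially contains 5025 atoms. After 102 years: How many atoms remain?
N = N₀(1/2)^(t/t½) = 16.17 atoms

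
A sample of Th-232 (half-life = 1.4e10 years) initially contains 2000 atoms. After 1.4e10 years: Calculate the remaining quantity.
N = N₀(1/2)^(t/t½) = 1000 atoms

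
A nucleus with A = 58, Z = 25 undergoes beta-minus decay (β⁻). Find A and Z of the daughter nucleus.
Daughter: A = 58, Z = 26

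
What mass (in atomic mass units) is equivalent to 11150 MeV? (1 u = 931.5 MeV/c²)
m = E/c² = 11.97 u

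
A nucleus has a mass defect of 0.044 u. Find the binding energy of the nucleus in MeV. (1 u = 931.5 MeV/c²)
B.E. = Δm × 931.5 = 40.99 MeV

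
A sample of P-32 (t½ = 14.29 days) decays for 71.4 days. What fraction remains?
N/N₀ = (1/2)^(t/t½) = 0.03133 = 3.13%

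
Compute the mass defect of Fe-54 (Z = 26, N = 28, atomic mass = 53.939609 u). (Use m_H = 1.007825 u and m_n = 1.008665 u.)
Δm = Z·m_H + N·m_n − M = 0.5065 u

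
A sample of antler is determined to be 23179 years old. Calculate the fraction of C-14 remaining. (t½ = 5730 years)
N/N₀ = (1/2)^(t/t½) = 0.06057 = 6.06%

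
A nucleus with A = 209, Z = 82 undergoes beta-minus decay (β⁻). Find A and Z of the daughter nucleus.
Daughter: A = 209, Z = 83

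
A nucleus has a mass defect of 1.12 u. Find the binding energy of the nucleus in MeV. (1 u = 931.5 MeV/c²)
B.E. = Δm × 931.5 = 1043 MeV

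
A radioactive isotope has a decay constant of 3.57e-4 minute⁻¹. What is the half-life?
t½ = ln(2)/λ = 1942 minutes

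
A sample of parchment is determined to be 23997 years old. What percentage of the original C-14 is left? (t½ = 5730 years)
N/N₀ = (1/2)^(t/t½) = 0.05487 = 5.49%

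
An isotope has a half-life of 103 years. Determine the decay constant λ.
λ = ln(2)/t½ = 0.00673 year⁻¹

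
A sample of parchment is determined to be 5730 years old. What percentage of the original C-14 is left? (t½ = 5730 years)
N/N₀ = (1/2)^(t/t½) = 0.5 = 50%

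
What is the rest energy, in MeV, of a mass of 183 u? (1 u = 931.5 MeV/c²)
E = mc² = 1.705e5 MeV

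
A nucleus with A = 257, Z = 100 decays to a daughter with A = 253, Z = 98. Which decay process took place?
ΔA = -4, ΔZ = -2 ⇒ alpha decay (α)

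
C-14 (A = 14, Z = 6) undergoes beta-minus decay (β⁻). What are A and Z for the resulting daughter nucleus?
Daughter: A = 14, Z = 7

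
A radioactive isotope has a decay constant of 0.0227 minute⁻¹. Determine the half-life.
t½ = ln(2)/λ = 30.54 minutes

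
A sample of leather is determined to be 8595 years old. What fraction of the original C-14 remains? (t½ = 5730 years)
N/N₀ = (1/2)^(t/t½) = 0.3536 = 35.4%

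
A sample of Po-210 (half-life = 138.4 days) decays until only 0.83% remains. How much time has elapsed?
t = t½ × log₂(N₀/N) = 956.7 days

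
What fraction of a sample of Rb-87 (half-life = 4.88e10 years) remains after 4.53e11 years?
N/N₀ = (1/2)^(t/t½) = 0.001605 = 0.161%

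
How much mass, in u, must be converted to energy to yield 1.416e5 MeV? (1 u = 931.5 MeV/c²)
m = E/c² = 152 u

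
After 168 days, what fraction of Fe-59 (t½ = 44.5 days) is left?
N/N₀ = (1/2)^(t/t½) = 0.07303 = 7.3%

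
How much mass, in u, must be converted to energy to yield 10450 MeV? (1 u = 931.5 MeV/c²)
m = E/c² = 11.22 u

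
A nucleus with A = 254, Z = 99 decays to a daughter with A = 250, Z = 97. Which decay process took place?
ΔA = -4, ΔZ = -2 ⇒ alpha decay (α)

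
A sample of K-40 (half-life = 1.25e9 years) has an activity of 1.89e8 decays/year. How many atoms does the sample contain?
N = A/λ = 3.408e17 atoms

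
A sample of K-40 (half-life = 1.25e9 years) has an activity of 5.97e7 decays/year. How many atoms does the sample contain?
N = A/λ = 1.077e17 atoms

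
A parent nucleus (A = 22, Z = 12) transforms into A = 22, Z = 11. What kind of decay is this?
ΔA = 0, ΔZ = -1 ⇒ beta-plus decay (β⁺) or electron capture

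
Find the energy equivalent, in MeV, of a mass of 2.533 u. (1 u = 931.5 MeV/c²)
E = mc² = 2359 MeV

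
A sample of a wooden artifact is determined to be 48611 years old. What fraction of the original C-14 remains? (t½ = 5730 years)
N/N₀ = (1/2)^(t/t½) = 0.002794 = 0.279%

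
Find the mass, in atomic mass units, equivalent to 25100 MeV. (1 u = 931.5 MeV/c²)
m = E/c² = 26.95 u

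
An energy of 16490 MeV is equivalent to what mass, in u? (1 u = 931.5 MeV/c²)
m = E/c² = 17.7 u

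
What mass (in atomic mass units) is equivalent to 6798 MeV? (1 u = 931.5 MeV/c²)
m = E/c² = 7.298 u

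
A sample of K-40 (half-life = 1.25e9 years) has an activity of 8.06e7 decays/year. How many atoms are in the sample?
N = A/λ = 1.454e17 atoms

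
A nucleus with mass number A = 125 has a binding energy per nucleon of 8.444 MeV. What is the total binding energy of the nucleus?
B.E. = 8.444 × 125 = 1056 MeV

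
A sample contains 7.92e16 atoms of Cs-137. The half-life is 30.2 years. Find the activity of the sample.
A = λN = 1.818e15 decays/year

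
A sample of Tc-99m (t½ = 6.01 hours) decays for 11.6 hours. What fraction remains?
N/N₀ = (1/2)^(t/t½) = 0.2624 = 26.2%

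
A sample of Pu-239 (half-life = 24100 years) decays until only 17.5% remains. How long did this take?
t = t½ × log₂(N₀/N) = 60600 years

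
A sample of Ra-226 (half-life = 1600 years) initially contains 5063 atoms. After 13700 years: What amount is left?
N = N₀(1/2)^(t/t½) = 13.39 atoms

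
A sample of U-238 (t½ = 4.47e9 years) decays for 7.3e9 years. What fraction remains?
N/N₀ = (1/2)^(t/t½) = 0.3224 = 32.2%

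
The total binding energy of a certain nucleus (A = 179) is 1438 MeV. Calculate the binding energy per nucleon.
B.E./A = 1438/179 = 8.034 MeV/nucleon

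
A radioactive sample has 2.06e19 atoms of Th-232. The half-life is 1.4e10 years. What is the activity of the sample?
A = λN = 1.02e9 decays/year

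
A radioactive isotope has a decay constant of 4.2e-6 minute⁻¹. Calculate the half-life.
t½ = ln(2)/λ = 1.65e5 minutes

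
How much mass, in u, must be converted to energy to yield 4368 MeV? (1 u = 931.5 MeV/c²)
m = E/c² = 4.689 u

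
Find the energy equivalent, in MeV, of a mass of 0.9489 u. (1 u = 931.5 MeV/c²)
E = mc² = 883.9 MeV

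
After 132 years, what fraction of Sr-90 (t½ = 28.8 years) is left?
N/N₀ = (1/2)^(t/t½) = 0.04171 = 4.17%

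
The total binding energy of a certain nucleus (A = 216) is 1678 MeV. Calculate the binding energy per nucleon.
B.E./A = 1678/216 = 7.769 MeV/nucleon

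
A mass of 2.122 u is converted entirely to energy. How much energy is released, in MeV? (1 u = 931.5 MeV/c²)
E = mc² = 1977 MeV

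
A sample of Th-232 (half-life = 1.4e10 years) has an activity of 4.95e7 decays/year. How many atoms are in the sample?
N = A/λ = 9.998e17 atoms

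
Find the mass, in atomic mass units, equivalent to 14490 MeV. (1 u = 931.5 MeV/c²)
m = E/c² = 15.56 u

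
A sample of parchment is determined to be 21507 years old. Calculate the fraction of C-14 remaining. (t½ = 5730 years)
N/N₀ = (1/2)^(t/t½) = 0.07415 = 7.42%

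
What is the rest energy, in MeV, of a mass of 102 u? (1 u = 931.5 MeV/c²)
E = mc² = 95010 MeV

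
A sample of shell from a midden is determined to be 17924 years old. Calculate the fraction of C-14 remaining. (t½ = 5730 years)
N/N₀ = (1/2)^(t/t½) = 0.1144 = 11.4%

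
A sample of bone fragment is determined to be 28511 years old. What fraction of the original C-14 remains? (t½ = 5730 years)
N/N₀ = (1/2)^(t/t½) = 0.03178 = 3.18%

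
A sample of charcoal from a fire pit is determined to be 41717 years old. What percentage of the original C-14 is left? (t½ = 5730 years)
N/N₀ = (1/2)^(t/t½) = 0.006432 = 0.643%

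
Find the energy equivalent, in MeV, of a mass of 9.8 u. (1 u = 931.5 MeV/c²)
E = mc² = 9129 MeV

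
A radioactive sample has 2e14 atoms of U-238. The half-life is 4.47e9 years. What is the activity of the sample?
A = λN = 31010 decays/year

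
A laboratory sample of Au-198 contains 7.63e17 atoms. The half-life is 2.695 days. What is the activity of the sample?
A = λN = 1.962e17 decays/day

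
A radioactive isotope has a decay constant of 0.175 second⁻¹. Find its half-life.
t½ = ln(2)/λ = 3.961 seconds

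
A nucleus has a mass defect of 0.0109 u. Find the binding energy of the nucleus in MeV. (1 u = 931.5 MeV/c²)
B.E. = Δm × 931.5 = 10.15 MeV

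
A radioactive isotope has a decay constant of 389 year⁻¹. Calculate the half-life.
t½ = ln(2)/λ = 0.001782 years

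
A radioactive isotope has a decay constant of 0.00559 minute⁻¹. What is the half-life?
t½ = ln(2)/λ = 124 minutes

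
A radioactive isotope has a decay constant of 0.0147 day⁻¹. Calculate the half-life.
t½ = ln(2)/λ = 47.15 days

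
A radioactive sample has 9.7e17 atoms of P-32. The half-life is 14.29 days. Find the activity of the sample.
A = λN = 4.705e16 decays/day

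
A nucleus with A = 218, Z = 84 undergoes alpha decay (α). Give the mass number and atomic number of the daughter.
Daughter: A = 214, Z = 82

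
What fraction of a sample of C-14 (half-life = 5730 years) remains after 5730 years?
N/N₀ = (1/2)^(t/t½) = 0.5 = 50%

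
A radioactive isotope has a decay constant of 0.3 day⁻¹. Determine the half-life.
t½ = ln(2)/λ = 2.31 days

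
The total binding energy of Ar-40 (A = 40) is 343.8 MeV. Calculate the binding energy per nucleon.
B.E./A = 343.8/40 = 8.595 MeV/nucleon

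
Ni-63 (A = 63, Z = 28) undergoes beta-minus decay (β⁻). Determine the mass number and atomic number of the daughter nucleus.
Daughter: A = 63, Z = 29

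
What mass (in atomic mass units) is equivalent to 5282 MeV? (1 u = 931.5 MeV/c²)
m = E/c² = 5.67 u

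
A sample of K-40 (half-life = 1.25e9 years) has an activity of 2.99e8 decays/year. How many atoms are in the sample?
N = A/λ = 5.392e17 atoms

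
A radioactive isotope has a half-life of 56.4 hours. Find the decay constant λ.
λ = ln(2)/t½ = 0.01229 hour⁻¹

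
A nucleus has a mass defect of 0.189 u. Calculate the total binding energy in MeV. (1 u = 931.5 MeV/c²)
B.E. = Δm × 931.5 = 176.1 MeV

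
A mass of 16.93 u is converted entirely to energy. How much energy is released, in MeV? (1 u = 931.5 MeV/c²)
E = mc² = 15770 MeV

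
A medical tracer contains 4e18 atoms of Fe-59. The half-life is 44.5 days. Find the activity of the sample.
A = λN = 6.231e16 decays/day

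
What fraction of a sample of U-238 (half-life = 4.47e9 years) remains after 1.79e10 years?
N/N₀ = (1/2)^(t/t½) = 0.06231 = 6.23%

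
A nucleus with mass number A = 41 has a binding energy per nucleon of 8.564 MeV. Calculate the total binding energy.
B.E. = 8.564 × 41 = 351.1 MeV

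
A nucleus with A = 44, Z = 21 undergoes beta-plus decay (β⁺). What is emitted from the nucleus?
β⁺: positron (e⁺) + neutrino (νₑ)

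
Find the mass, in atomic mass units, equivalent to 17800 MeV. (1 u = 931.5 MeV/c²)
m = E/c² = 19.11 u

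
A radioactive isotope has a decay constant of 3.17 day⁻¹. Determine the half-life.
t½ = ln(2)/λ = 0.2187 days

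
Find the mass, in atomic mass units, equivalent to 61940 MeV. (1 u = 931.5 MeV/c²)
m = E/c² = 66.49 u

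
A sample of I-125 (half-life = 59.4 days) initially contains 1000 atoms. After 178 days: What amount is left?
N = N₀(1/2)^(t/t½) = 125.3 atoms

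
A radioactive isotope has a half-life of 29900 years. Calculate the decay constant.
λ = ln(2)/t½ = 2.318e-5 year⁻¹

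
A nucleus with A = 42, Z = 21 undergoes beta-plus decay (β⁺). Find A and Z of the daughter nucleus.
Daughter: A = 42, Z = 20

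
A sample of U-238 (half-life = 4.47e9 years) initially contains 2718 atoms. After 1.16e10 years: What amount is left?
N = N₀(1/2)^(t/t½) = 449.8 atoms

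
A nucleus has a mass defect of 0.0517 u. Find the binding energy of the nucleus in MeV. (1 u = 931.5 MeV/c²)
B.E. = Δm × 931.5 = 48.16 MeV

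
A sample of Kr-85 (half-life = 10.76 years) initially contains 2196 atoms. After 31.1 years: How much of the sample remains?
N = N₀(1/2)^(t/t½) = 296.2 atoms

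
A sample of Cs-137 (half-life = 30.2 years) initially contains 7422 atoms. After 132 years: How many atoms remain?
N = N₀(1/2)^(t/t½) = 358.7 atoms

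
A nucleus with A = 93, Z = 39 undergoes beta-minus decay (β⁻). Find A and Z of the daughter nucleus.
Daughter: A = 93, Z = 40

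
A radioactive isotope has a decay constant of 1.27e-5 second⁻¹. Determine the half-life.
t½ = ln(2)/λ = 54580 seconds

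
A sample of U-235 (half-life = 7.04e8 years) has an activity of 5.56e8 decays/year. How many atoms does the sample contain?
N = A/λ = 5.647e17 atoms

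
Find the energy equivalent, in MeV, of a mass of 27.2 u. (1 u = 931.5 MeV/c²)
E = mc² = 25340 MeV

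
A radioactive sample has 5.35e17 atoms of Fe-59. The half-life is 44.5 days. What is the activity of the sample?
A = λN = 8.333e15 decays/day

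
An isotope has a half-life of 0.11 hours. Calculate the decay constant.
λ = ln(2)/t½ = 6.301 hour⁻¹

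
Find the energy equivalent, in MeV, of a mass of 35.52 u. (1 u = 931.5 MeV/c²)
E = mc² = 33090 MeV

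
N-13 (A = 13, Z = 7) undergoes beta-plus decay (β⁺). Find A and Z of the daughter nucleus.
Daughter: A = 13, Z = 6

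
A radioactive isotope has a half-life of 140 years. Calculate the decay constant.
λ = ln(2)/t½ = 0.004951 year⁻¹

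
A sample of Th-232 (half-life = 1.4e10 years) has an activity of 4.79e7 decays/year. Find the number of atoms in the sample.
N = A/λ = 9.675e17 atoms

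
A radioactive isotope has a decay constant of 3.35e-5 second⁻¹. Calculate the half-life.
t½ = ln(2)/λ = 20690 seconds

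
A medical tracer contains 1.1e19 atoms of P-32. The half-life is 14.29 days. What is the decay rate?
A = λN = 5.336e17 decays/day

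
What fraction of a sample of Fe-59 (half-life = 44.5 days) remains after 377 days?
N/N₀ = (1/2)^(t/t½) = 0.002816 = 0.282%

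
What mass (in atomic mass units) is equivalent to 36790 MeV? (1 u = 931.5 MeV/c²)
m = E/c² = 39.5 u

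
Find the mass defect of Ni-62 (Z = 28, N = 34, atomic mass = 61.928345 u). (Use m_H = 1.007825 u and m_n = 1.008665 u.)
Δm = Z·m_H + N·m_n − M = 0.5854 u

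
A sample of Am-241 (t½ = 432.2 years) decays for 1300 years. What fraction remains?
N/N₀ = (1/2)^(t/t½) = 0.1243 = 12.4%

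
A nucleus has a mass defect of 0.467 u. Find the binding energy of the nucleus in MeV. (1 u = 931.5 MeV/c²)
B.E. = Δm × 931.5 = 435 MeV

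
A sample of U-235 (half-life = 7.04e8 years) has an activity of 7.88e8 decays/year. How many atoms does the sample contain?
N = A/λ = 8.003e17 atoms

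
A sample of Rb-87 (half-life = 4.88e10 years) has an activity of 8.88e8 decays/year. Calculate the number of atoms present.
N = A/λ = 6.252e19 atoms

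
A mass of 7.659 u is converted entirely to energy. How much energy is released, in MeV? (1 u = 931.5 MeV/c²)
E = mc² = 7134 MeV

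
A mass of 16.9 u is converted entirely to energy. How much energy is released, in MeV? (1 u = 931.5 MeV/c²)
E = mc² = 15740 MeV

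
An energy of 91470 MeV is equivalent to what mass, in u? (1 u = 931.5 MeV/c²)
m = E/c² = 98.2 u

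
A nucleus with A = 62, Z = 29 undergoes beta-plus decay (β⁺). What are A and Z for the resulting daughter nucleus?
Daughter: A = 62, Z = 28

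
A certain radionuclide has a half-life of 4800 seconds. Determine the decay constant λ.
λ = ln(2)/t½ = 1.444e-4 second⁻¹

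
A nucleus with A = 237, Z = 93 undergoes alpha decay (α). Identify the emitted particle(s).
α particle = ⁴₂He (2 protons + 2 neutrons)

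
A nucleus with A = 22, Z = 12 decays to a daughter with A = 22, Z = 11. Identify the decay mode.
ΔA = 0, ΔZ = -1 ⇒ beta-plus decay (β⁺) or electron capture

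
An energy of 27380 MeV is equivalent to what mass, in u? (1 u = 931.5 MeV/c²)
m = E/c² = 29.39 u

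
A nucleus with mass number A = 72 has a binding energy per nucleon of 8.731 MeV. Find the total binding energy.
B.E. = 8.731 × 72 = 628.6 MeV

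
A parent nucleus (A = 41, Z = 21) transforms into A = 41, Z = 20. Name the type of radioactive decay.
ΔA = 0, ΔZ = -1 ⇒ beta-plus decay (β⁺) or electron capture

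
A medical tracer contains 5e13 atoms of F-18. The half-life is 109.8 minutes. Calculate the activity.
A = λN = 3.156e11 decays/minute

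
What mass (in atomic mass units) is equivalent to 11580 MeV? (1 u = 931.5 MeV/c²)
m = E/c² = 12.43 u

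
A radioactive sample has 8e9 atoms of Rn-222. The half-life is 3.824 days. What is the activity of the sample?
A = λN = 1.45e9 decays/day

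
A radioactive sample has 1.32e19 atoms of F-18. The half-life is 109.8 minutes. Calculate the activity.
A = λN = 8.333e16 decays/minute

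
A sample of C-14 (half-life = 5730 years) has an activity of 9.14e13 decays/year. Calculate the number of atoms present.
N = A/λ = 7.556e17 atoms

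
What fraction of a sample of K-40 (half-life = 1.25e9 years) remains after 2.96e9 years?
N/N₀ = (1/2)^(t/t½) = 0.1937 = 19.4%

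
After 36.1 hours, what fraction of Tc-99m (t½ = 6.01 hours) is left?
N/N₀ = (1/2)^(t/t½) = 0.01555 = 1.56%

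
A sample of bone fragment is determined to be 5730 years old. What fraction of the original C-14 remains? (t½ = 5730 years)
N/N₀ = (1/2)^(t/t½) = 0.5 = 50%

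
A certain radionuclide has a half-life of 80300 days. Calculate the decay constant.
λ = ln(2)/t½ = 8.632e-6 day⁻¹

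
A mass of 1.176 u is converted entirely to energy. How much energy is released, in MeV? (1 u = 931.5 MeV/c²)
E = mc² = 1095 MeV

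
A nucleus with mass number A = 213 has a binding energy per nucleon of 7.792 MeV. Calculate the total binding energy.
B.E. = 7.792 × 213 = 1660 MeV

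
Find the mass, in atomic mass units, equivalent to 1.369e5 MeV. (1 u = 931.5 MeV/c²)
m = E/c² = 147 u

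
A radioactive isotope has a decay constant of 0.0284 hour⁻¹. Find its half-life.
t½ = ln(2)/λ = 24.41 hours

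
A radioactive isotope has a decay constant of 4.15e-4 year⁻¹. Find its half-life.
t½ = ln(2)/λ = 1670 years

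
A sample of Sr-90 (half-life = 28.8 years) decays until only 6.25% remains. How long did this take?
t = t½ × log₂(N₀/N) = 115.2 years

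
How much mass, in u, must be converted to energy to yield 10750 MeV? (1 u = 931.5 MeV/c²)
m = E/c² = 11.54 u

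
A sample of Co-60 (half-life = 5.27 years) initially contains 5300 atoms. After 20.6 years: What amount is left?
N = N₀(1/2)^(t/t½) = 352.8 atoms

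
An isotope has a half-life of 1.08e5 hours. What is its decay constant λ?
λ = ln(2)/t½ = 6.418e-6 hour⁻¹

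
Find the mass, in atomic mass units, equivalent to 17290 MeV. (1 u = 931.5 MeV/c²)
m = E/c² = 18.56 u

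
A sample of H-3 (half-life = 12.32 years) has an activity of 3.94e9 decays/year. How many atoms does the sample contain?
N = A/λ = 7.003e10 atoms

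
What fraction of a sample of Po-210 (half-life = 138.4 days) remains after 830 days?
N/N₀ = (1/2)^(t/t½) = 0.01566 = 1.57%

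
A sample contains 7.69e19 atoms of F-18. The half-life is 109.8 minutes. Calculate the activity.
A = λN = 4.855e17 decays/minute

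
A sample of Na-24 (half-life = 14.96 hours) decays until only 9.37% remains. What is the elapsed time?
t = t½ × log₂(N₀/N) = 51.1 hours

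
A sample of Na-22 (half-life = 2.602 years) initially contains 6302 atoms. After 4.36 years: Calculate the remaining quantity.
N = N₀(1/2)^(t/t½) = 1973 atoms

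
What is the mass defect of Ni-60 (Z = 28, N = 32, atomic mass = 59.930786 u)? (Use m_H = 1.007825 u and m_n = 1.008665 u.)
Δm = Z·m_H + N·m_n − M = 0.5656 u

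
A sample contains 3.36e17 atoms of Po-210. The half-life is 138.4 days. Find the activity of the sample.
A = λN = 1.683e15 decays/day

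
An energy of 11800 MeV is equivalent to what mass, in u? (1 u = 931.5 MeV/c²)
m = E/c² = 12.67 u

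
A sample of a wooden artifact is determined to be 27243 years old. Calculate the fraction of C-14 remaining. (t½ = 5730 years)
N/N₀ = (1/2)^(t/t½) = 0.03705 = 3.7%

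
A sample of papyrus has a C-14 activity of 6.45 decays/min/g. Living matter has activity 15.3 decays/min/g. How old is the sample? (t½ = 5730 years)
Age = t½ × log₂(A₀/A) = 7141 years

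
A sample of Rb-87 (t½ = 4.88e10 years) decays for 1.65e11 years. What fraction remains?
N/N₀ = (1/2)^(t/t½) = 0.09598 = 9.6%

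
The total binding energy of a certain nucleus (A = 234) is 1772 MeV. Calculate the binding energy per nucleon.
B.E./A = 1772/234 = 7.573 MeV/nucleon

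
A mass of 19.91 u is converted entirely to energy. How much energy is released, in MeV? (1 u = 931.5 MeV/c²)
E = mc² = 18550 MeV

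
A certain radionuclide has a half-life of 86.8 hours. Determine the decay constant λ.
λ = ln(2)/t½ = 0.007986 hour⁻¹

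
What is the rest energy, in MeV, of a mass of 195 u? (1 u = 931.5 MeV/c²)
E = mc² = 1.816e5 MeV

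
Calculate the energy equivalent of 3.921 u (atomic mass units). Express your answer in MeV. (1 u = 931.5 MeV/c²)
E = mc² = 3652 MeV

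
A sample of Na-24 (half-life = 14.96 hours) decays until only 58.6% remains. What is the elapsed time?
t = t½ × log₂(N₀/N) = 11.53 hours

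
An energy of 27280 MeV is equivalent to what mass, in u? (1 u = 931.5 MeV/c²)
m = E/c² = 29.29 u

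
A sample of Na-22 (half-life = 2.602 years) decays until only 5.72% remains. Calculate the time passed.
t = t½ × log₂(N₀/N) = 10.74 years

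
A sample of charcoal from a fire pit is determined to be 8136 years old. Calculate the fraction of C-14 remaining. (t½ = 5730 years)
N/N₀ = (1/2)^(t/t½) = 0.3737 = 37.4%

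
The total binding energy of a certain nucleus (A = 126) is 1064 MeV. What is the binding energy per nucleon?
B.E./A = 1064/126 = 8.444 MeV/nucleon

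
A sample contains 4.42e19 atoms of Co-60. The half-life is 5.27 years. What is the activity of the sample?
A = λN = 5.813e18 decays/year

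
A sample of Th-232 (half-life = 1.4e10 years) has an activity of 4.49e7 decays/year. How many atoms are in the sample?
N = A/λ = 9.069e17 atoms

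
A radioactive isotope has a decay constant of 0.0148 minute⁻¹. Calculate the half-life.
t½ = ln(2)/λ = 46.83 minutes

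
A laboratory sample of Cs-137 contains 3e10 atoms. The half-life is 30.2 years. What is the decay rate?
A = λN = 6.886e8 decays/year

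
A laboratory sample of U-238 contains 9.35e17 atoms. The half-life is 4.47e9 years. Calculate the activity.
A = λN = 1.45e8 decays/year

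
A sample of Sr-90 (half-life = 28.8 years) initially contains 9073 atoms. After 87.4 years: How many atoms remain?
N = N₀(1/2)^(t/t½) = 1107 atoms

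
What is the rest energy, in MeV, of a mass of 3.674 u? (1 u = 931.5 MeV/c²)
E = mc² = 3422 MeV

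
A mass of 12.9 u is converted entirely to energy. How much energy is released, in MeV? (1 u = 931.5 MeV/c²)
E = mc² = 12020 MeV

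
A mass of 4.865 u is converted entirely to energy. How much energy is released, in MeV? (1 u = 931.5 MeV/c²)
E = mc² = 4532 MeV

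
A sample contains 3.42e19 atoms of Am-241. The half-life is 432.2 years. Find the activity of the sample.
A = λN = 5.485e16 decays/year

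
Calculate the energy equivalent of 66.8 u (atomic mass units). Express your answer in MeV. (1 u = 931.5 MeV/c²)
E = mc² = 62220 MeV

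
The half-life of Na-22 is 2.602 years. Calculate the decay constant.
λ = ln(2)/t½ = 0.2664 year⁻¹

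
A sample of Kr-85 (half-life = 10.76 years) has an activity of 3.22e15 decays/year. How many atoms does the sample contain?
N = A/λ = 4.999e16 atoms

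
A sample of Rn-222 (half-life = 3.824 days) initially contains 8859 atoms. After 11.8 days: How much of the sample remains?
N = N₀(1/2)^(t/t½) = 1043 atoms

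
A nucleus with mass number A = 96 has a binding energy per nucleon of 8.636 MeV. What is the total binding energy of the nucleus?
B.E. = 8.636 × 96 = 829.1 MeV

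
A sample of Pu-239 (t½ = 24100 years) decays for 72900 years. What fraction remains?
N/N₀ = (1/2)^(t/t½) = 0.1229 = 12.3%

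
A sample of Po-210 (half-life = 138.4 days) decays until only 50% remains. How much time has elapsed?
t = t½ × log₂(N₀/N) = 138.4 days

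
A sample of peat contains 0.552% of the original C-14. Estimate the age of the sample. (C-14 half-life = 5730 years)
Age = t½ × log₂(1/ratio) = 42980 years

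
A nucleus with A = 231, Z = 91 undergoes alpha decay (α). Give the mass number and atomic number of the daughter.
Daughter: A = 227, Z = 89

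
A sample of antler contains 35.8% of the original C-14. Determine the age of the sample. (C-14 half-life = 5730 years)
Age = t½ × log₂(1/ratio) = 8492 years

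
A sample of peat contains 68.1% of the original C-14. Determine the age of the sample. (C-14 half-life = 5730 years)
Age = t½ × log₂(1/ratio) = 3176 years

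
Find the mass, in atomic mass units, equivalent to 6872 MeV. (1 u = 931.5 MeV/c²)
m = E/c² = 7.377 u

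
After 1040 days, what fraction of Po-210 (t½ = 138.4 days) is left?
N/N₀ = (1/2)^(t/t½) = 0.005469 = 0.547%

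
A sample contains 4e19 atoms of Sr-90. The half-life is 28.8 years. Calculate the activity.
A = λN = 9.627e17 decays/year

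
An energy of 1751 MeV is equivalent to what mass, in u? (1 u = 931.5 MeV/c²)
m = E/c² = 1.88 u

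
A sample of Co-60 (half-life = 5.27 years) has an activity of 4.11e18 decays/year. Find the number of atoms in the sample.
N = A/λ = 3.125e19 atoms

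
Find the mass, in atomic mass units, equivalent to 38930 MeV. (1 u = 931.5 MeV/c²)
m = E/c² = 41.79 u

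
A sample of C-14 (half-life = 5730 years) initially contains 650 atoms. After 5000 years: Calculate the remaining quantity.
N = N₀(1/2)^(t/t½) = 355 atoms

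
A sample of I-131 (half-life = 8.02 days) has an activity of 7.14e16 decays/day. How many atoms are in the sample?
N = A/λ = 8.261e17 atoms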